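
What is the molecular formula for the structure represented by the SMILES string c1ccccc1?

C6H6

Heavy atoms from the SMILES: 6 C.
Implicit hydrogens by atom environment:
  6 × C (aromatic): 1 H each → 6
  Total hydrogens = 6.
Molecular formula: C6H6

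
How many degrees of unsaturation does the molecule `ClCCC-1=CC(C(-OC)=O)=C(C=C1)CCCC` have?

5

Molecular formula from the SMILES: C14H19ClO2.
DoU = (2C + 2 + N − H − X)/2 = (2·14 + 2 + 0 − 19 − 1)/2 = 10/2 = 5.
(Structurally: 1 ring(s) + 4 π bond(s) = 5.)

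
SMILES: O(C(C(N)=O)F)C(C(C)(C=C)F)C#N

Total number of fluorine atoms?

The symbol for fluorine appears 2 times in the SMILES.

2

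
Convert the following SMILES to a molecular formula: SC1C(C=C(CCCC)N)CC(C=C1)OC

C13H23NOS

Heavy atoms from the SMILES: 13 C, 1 N, 1 O, 1 S.
Implicit hydrogens by atom environment:
  6 × C: 1 H each → 6
  4 × C: 2 H each → 8
  2 × C: 3 H each → 6
  1 × C: no H
  1 × N: 2 H
  1 × O: no H
  1 × S: 1 H
  Total hydrogens = 23.
Molecular formula: C13H23NOS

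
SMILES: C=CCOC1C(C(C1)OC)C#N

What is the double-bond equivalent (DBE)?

Molecular formula from the SMILES: C9H13NO2.
DoU = (2C + 2 + N − H − X)/2 = (2·9 + 2 + 1 − 13 − 0)/2 = 8/2 = 4.
(Structurally: 1 ring(s) + 3 π bond(s) = 4.)

4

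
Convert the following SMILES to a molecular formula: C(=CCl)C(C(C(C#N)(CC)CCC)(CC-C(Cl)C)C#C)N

C17H26Cl2N2

Heavy atoms from the SMILES: 17 C, 2 Cl, 2 N.
Implicit hydrogens by atom environment:
  5 × C: 2 H each → 10
  5 × C: 1 H each → 5
  4 × C: no H
  3 × C: 3 H each → 9
  2 × Cl: no H
  1 × N: 2 H
  1 × N: no H
  Total hydrogens = 26.
Molecular formula: C17H26Cl2N2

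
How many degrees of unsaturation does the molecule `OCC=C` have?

Molecular formula from the SMILES: C3H6O.
DoU = (2C + 2 + N − H − X)/2 = (2·3 + 2 + 0 − 6 − 0)/2 = 2/2 = 1.
(Structurally: 0 ring(s) + 1 π bond(s) = 1.)

1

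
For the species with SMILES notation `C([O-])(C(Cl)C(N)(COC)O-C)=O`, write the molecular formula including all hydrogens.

C6H11ClNO4-

Heavy atoms from the SMILES: 6 C, 1 Cl, 1 N, 4 O.
Implicit hydrogens by atom environment:
  3 × O: no H
  2 × C: 3 H each → 6
  2 × C: no H
  1 × C: 2 H
  1 × C: 1 H
  1 × Cl: no H
  1 × N: 2 H
  1 × O (charge -1): no H
  Total hydrogens = 11.
Net charge -1.
Molecular formula: C6H11ClNO4-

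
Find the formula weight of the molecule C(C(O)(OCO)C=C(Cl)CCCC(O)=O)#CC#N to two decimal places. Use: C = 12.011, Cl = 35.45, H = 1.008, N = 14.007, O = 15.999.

Molecular formula: C11H12ClNO5.
M = 11×12.011 + 1×35.45 + 12×1.008 + 1×14.007 + 5×15.999 = 273.67 g/mol.

273.67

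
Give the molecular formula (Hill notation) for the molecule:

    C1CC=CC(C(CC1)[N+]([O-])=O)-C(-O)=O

C9H13NO4

Heavy atoms from the SMILES: 9 C, 1 N, 4 O.
Implicit hydrogens by atom environment:
  4 × C: 2 H each → 8
  4 × C: 1 H each → 4
  2 × O: no H
  1 × C: no H
  1 × N (charge +1): no H
  1 × O: 1 H
  1 × O (charge -1): no H
  Total hydrogens = 13.
Molecular formula: C9H13NO4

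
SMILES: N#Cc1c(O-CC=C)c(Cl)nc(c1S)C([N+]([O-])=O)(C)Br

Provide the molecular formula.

Heavy atoms from the SMILES: 1 Br, 11 C, 1 Cl, 3 N, 3 O, 1 S.
Implicit hydrogens by atom environment:
  5 × C (aromatic): no H
  2 × C: 2 H each → 4
  2 × C: no H
  2 × O: no H
  1 × Br: no H
  1 × C: 3 H
  1 × C: 1 H
  1 × Cl: no H
  1 × N (aromatic): no H
  1 × N (charge +1): no H
  1 × N: no H
  1 × O (charge -1): no H
  1 × S: 1 H
  Total hydrogens = 9.
Molecular formula: C11H9BrClN3O3S

C11H9BrClN3O3S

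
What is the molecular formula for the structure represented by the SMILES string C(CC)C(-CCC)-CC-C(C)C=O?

Heavy atoms from the SMILES: 12 C, 1 O.
Implicit hydrogens by atom environment:
  6 × C: 2 H each → 12
  3 × C: 3 H each → 9
  3 × C: 1 H each → 3
  1 × O: no H
  Total hydrogens = 24.
Molecular formula: C12H24O

C12H24O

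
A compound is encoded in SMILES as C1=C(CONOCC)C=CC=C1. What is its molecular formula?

Heavy atoms from the SMILES: 9 C, 1 N, 2 O.
Implicit hydrogens by atom environment:
  5 × C (aromatic): 1 H each → 5
  2 × C: 2 H each → 4
  2 × O: no H
  1 × C: 3 H
  1 × C (aromatic): no H
  1 × N: 1 H
  Total hydrogens = 13.
Molecular formula: C9H13NO2

C9H13NO2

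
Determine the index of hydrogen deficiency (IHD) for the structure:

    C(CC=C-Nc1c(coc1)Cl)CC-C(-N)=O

5

Molecular formula from the SMILES: C11H15ClN2O2.
DoU = (2C + 2 + N − H − X)/2 = (2·11 + 2 + 2 − 15 − 1)/2 = 10/2 = 5.
(Structurally: 1 ring(s) + 4 π bond(s) = 5.)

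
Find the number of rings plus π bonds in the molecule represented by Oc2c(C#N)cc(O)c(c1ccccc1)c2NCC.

10

Molecular formula from the SMILES: C15H14N2O2.
DoU = (2C + 2 + N − H − X)/2 = (2·15 + 2 + 2 − 14 − 0)/2 = 20/2 = 10.
(Structurally: 2 ring(s) + 8 π bond(s) = 10.)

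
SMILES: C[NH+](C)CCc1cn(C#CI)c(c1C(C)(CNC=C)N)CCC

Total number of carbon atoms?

18

The symbol for carbon appears 18 times in the SMILES. Lowercase c denotes aromatic carbon and counts toward C.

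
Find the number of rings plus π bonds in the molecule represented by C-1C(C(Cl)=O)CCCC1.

2

Molecular formula from the SMILES: C7H11ClO.
DoU = (2C + 2 + N − H − X)/2 = (2·7 + 2 + 0 − 11 − 1)/2 = 4/2 = 2.
(Structurally: 1 ring(s) + 1 π bond(s) = 2.)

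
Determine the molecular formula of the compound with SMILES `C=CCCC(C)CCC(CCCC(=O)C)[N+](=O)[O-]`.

Heavy atoms from the SMILES: 14 C, 1 N, 3 O.
Implicit hydrogens by atom environment:
  8 × C: 2 H each → 16
  3 × C: 1 H each → 3
  2 × C: 3 H each → 6
  2 × O: no H
  1 × C: no H
  1 × N (charge +1): no H
  1 × O (charge -1): no H
  Total hydrogens = 25.
Molecular formula: C14H25NO3

C14H25NO3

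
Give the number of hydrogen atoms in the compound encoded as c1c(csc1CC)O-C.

Hydrogens are implicit in SMILES; fill each atom to its normal valence:
  2 × C: 3 H each → 6
  2 × C (aromatic): 1 H each → 2
  2 × C (aromatic): no H
  1 × C: 2 H
  1 × O: no H
  1 × S (aromatic): no H
  Total hydrogens = 10.

10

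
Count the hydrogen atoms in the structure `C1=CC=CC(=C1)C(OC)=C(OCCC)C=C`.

18

Hydrogens are implicit in SMILES; fill each atom to its normal valence:
  5 × C (aromatic): 1 H each → 5
  3 × C: 2 H each → 6
  2 × C: 3 H each → 6
  2 × C: no H
  2 × O: no H
  1 × C: 1 H
  1 × C (aromatic): no H
  Total hydrogens = 18.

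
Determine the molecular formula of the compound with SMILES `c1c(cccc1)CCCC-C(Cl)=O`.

Heavy atoms from the SMILES: 11 C, 1 Cl, 1 O.
Implicit hydrogens by atom environment:
  5 × C (aromatic): 1 H each → 5
  4 × C: 2 H each → 8
  1 × C (aromatic): no H
  1 × C: no H
  1 × Cl: no H
  1 × O: no H
  Total hydrogens = 13.
Molecular formula: C11H13ClO

C11H13ClO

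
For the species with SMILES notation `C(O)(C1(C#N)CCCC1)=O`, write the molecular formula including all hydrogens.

Heavy atoms from the SMILES: 7 C, 1 N, 2 O.
Implicit hydrogens by atom environment:
  4 × C: 2 H each → 8
  3 × C: no H
  1 × N: no H
  1 × O: 1 H
  1 × O: no H
  Total hydrogens = 9.
Molecular formula: C7H9NO2

C7H9NO2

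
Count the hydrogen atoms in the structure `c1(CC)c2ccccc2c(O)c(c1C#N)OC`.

13

Hydrogens are implicit in SMILES; fill each atom to its normal valence:
  6 × C (aromatic): no H
  4 × C (aromatic): 1 H each → 4
  2 × C: 3 H each → 6
  1 × C: 2 H
  1 × C: no H
  1 × N: no H
  1 × O: 1 H
  1 × O: no H
  Total hydrogens = 13.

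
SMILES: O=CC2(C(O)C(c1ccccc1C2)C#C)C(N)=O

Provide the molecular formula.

C14H13NO3

Heavy atoms from the SMILES: 14 C, 1 N, 3 O.
Implicit hydrogens by atom environment:
  4 × C (aromatic): 1 H each → 4
  4 × C: 1 H each → 4
  3 × C: no H
  2 × C (aromatic): no H
  2 × O: no H
  1 × C: 2 H
  1 × N: 2 H
  1 × O: 1 H
  Total hydrogens = 13.
Molecular formula: C14H13NO3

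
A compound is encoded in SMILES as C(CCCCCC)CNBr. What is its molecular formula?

Heavy atoms from the SMILES: 1 Br, 8 C, 1 N.
Implicit hydrogens by atom environment:
  7 × C: 2 H each → 14
  1 × Br: no H
  1 × C: 3 H
  1 × N: 1 H
  Total hydrogens = 18.
Molecular formula: C8H18BrN

C8H18BrN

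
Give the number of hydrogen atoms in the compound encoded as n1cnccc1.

4

Hydrogens are implicit in SMILES; fill each atom to its normal valence:
  4 × C (aromatic): 1 H each → 4
  2 × N (aromatic): no H
  Total hydrogens = 4.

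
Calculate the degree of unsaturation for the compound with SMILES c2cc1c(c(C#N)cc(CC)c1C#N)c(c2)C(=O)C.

12

Molecular formula from the SMILES: C16H12N2O.
DoU = (2C + 2 + N − H − X)/2 = (2·16 + 2 + 2 − 12 − 0)/2 = 24/2 = 12.
(Structurally: 2 ring(s) + 10 π bond(s) = 12.)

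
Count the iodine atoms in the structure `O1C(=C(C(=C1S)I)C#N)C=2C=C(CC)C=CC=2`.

The symbol for iodine appears 1 time in the SMILES.

1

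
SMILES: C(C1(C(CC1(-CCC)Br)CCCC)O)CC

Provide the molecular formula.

C14H27BrO

Heavy atoms from the SMILES: 1 Br, 14 C, 1 O.
Implicit hydrogens by atom environment:
  8 × C: 2 H each → 16
  3 × C: 3 H each → 9
  2 × C: no H
  1 × Br: no H
  1 × C: 1 H
  1 × O: 1 H
  Total hydrogens = 27.
Molecular formula: C14H27BrO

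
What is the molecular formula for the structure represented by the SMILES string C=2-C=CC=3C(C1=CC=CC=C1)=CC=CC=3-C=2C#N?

Heavy atoms from the SMILES: 17 C, 1 N.
Implicit hydrogens by atom environment:
  11 × C (aromatic): 1 H each → 11
  5 × C (aromatic): no H
  1 × C: no H
  1 × N: no H
  Total hydrogens = 11.
Molecular formula: C17H11N

C17H11N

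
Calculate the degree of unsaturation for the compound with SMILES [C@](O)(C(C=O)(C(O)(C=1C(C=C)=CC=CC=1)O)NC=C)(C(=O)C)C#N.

Molecular formula from the SMILES: C17H18N2O5.
DoU = (2C + 2 + N − H − X)/2 = (2·17 + 2 + 2 − 18 − 0)/2 = 20/2 = 10.
(Structurally: 1 ring(s) + 9 π bond(s) = 10.)

10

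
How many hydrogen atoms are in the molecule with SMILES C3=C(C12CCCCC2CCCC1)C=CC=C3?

Hydrogens are implicit in SMILES; fill each atom to its normal valence:
  8 × C: 2 H each → 16
  5 × C (aromatic): 1 H each → 5
  1 × C: 1 H
  1 × C: no H
  1 × C (aromatic): no H
  Total hydrogens = 22.

22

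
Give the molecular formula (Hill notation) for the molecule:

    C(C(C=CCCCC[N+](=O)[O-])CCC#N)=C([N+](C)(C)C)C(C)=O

Heavy atoms from the SMILES: 17 C, 3 N, 3 O.
Implicit hydrogens by atom environment:
  6 × C: 2 H each → 12
  4 × C: 3 H each → 12
  4 × C: 1 H each → 4
  3 × C: no H
  2 × N (charge +1): no H
  2 × O: no H
  1 × N: no H
  1 × O (charge -1): no H
  Total hydrogens = 28.
Net charge +1.
Molecular formula: C17H28N3O3+

C17H28N3O3+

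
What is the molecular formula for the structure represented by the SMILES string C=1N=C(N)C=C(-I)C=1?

C5H5IN2

Heavy atoms from the SMILES: 5 C, 1 I, 2 N.
Implicit hydrogens by atom environment:
  3 × C (aromatic): 1 H each → 3
  2 × C (aromatic): no H
  1 × I: no H
  1 × N: 2 H
  1 × N (aromatic): no H
  Total hydrogens = 5.
Molecular formula: C5H5IN2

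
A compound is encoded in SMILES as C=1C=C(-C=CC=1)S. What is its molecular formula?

Heavy atoms from the SMILES: 6 C, 1 S.
Implicit hydrogens by atom environment:
  5 × C (aromatic): 1 H each → 5
  1 × C (aromatic): no H
  1 × S: 1 H
  Total hydrogens = 6.
Molecular formula: C6H6S

C6H6S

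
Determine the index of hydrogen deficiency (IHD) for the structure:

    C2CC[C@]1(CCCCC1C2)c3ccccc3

Molecular formula from the SMILES: C16H22.
DoU = (2C + 2 + N − H − X)/2 = (2·16 + 2 + 0 − 22 − 0)/2 = 12/2 = 6.
(Structurally: 3 ring(s) + 3 π bond(s) = 6.)

6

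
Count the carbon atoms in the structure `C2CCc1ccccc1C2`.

The symbol for carbon appears 10 times in the SMILES. Lowercase c denotes aromatic carbon and counts toward C.

10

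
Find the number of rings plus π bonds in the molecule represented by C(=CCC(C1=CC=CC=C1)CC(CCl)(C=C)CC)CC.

6

Molecular formula from the SMILES: C19H27Cl.
DoU = (2C + 2 + N − H − X)/2 = (2·19 + 2 + 0 − 27 − 1)/2 = 12/2 = 6.
(Structurally: 1 ring(s) + 5 π bond(s) = 6.)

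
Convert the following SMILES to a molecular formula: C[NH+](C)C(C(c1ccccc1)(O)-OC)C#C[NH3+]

[C13H20N2O2]2+

Heavy atoms from the SMILES: 13 C, 2 N, 2 O.
Implicit hydrogens by atom environment:
  5 × C (aromatic): 1 H each → 5
  3 × C: 3 H each → 9
  3 × C: no H
  1 × C: 1 H
  1 × C (aromatic): no H
  1 × N (charge +1): 3 H
  1 × N (charge +1): 1 H
  1 × O: 1 H
  1 × O: no H
  Total hydrogens = 20.
Net charge +2.
Molecular formula: [C13H20N2O2]2+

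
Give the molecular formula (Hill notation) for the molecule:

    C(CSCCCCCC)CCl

Heavy atoms from the SMILES: 9 C, 1 Cl, 1 S.
Implicit hydrogens by atom environment:
  8 × C: 2 H each → 16
  1 × C: 3 H
  1 × Cl: no H
  1 × S: no H
  Total hydrogens = 19.
Molecular formula: C9H19ClS

C9H19ClS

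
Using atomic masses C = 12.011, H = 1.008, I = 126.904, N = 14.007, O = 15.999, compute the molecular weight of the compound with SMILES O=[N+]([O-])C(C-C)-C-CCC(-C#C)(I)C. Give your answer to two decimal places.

Molecular formula: C10H16INO2.
M = 10×12.011 + 16×1.008 + 1×126.904 + 1×14.007 + 2×15.999 = 309.15 g/mol.

309.15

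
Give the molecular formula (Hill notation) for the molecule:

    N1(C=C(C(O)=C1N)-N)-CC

C6H11N3O

Heavy atoms from the SMILES: 6 C, 3 N, 1 O.
Implicit hydrogens by atom environment:
  3 × C (aromatic): no H
  2 × N: 2 H each → 4
  1 × C: 3 H
  1 × C: 2 H
  1 × C (aromatic): 1 H
  1 × N (aromatic): no H
  1 × O: 1 H
  Total hydrogens = 11.
Molecular formula: C6H11N3O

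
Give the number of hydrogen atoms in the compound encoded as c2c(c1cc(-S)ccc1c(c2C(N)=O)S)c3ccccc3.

13

Hydrogens are implicit in SMILES; fill each atom to its normal valence:
  9 × C (aromatic): 1 H each → 9
  7 × C (aromatic): no H
  2 × S: 1 H each → 2
  1 × C: no H
  1 × N: 2 H
  1 × O: no H
  Total hydrogens = 13.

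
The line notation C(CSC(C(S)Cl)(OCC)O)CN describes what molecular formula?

C7H16ClNO2S2

Heavy atoms from the SMILES: 7 C, 1 Cl, 1 N, 2 O, 2 S.
Implicit hydrogens by atom environment:
  4 × C: 2 H each → 8
  1 × C: 3 H
  1 × C: 1 H
  1 × C: no H
  1 × Cl: no H
  1 × N: 2 H
  1 × O: 1 H
  1 × O: no H
  1 × S: 1 H
  1 × S: no H
  Total hydrogens = 16.
Molecular formula: C7H16ClNO2S2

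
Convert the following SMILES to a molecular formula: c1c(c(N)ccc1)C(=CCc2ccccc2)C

C16H17N

Heavy atoms from the SMILES: 16 C, 1 N.
Implicit hydrogens by atom environment:
  9 × C (aromatic): 1 H each → 9
  3 × C (aromatic): no H
  1 × C: 3 H
  1 × C: 2 H
  1 × C: 1 H
  1 × C: no H
  1 × N: 2 H
  Total hydrogens = 17.
Molecular formula: C16H17N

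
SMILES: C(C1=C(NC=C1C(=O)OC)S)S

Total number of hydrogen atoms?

Hydrogens are implicit in SMILES; fill each atom to its normal valence:
  3 × C (aromatic): no H
  2 × O: no H
  2 × S: 1 H each → 2
  1 × C: 3 H
  1 × C: 2 H
  1 × C (aromatic): 1 H
  1 × C: no H
  1 × N (aromatic): 1 H
  Total hydrogens = 9.

9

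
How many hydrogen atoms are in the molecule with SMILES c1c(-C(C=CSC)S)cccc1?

12

Hydrogens are implicit in SMILES; fill each atom to its normal valence:
  5 × C (aromatic): 1 H each → 5
  3 × C: 1 H each → 3
  1 × C: 3 H
  1 × C (aromatic): no H
  1 × S: 1 H
  1 × S: no H
  Total hydrogens = 12.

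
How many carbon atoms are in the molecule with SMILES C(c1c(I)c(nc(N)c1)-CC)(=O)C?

The symbol for carbon appears 9 times in the SMILES. Lowercase c denotes aromatic carbon and counts toward C.

9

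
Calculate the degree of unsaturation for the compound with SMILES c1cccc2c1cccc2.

7

Molecular formula from the SMILES: C10H8.
DoU = (2C + 2 + N − H − X)/2 = (2·10 + 2 + 0 − 8 − 0)/2 = 14/2 = 7.
(Structurally: 2 ring(s) + 5 π bond(s) = 7.)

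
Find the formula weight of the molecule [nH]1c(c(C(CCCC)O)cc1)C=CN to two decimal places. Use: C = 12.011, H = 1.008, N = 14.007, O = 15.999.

Molecular formula: C11H18N2O.
M = 11×12.011 + 18×1.008 + 2×14.007 + 1×15.999 = 194.28 g/mol.

194.28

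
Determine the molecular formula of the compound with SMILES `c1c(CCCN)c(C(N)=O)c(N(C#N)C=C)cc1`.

C13H16N4O

Heavy atoms from the SMILES: 13 C, 4 N, 1 O.
Implicit hydrogens by atom environment:
  4 × C: 2 H each → 8
  3 × C (aromatic): 1 H each → 3
  3 × C (aromatic): no H
  2 × C: no H
  2 × N: 2 H each → 4
  2 × N: no H
  1 × C: 1 H
  1 × O: no H
  Total hydrogens = 16.
Molecular formula: C13H16N4O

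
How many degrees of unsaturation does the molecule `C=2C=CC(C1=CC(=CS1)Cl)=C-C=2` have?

Molecular formula from the SMILES: C10H7ClS.
DoU = (2C + 2 + N − H − X)/2 = (2·10 + 2 + 0 − 7 − 1)/2 = 14/2 = 7.
(Structurally: 2 ring(s) + 5 π bond(s) = 7.)

7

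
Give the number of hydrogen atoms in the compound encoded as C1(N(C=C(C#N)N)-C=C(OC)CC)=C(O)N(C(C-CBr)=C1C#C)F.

Hydrogens are implicit in SMILES; fill each atom to its normal valence:
  4 × C (aromatic): no H
  4 × C: no H
  3 × C: 2 H each → 6
  3 × C: 1 H each → 3
  2 × C: 3 H each → 6
  2 × N: no H
  1 × Br: no H
  1 × F: no H
  1 × N: 2 H
  1 × N (aromatic): no H
  1 × O: 1 H
  1 × O: no H
  Total hydrogens = 18.

18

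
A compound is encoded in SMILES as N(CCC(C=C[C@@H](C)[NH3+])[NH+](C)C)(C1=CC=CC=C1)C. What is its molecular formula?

Heavy atoms from the SMILES: 16 C, 3 N.
Implicit hydrogens by atom environment:
  5 × C (aromatic): 1 H each → 5
  4 × C: 3 H each → 12
  4 × C: 1 H each → 4
  2 × C: 2 H each → 4
  1 × C (aromatic): no H
  1 × N (charge +1): 3 H
  1 × N (charge +1): 1 H
  1 × N: no H
  Total hydrogens = 29.
Net charge +2.
Molecular formula: [C16H29N3]2+

[C16H29N3]2+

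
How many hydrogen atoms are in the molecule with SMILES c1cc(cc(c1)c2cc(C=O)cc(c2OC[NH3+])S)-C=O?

14

Hydrogens are implicit in SMILES; fill each atom to its normal valence:
  6 × C (aromatic): 1 H each → 6
  6 × C (aromatic): no H
  3 × O: no H
  2 × C: 1 H each → 2
  1 × C: 2 H
  1 × N (charge +1): 3 H
  1 × S: 1 H
  Total hydrogens = 14.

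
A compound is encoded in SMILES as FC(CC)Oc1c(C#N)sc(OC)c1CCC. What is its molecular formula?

C12H16FNO2S

Heavy atoms from the SMILES: 12 C, 1 F, 1 N, 2 O, 1 S.
Implicit hydrogens by atom environment:
  4 × C (aromatic): no H
  3 × C: 3 H each → 9
  3 × C: 2 H each → 6
  2 × O: no H
  1 × C: 1 H
  1 × C: no H
  1 × F: no H
  1 × N: no H
  1 × S (aromatic): no H
  Total hydrogens = 16.
Molecular formula: C12H16FNO2S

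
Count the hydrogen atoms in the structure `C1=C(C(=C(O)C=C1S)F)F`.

4

Hydrogens are implicit in SMILES; fill each atom to its normal valence:
  4 × C (aromatic): no H
  2 × C (aromatic): 1 H each → 2
  2 × F: no H
  1 × O: 1 H
  1 × S: 1 H
  Total hydrogens = 4.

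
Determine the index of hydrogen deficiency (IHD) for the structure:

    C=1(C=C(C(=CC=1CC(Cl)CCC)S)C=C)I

Molecular formula from the SMILES: C13H16ClIS.
DoU = (2C + 2 + N − H − X)/2 = (2·13 + 2 + 0 − 16 − 2)/2 = 10/2 = 5.
(Structurally: 1 ring(s) + 4 π bond(s) = 5.)

5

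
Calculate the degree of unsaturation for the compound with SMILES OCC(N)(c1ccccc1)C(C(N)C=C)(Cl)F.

Molecular formula from the SMILES: C12H16ClFN2O.
DoU = (2C + 2 + N − H − X)/2 = (2·12 + 2 + 2 − 16 − 2)/2 = 10/2 = 5.
(Structurally: 1 ring(s) + 4 π bond(s) = 5.)

5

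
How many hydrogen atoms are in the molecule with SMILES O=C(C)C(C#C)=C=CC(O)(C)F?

Hydrogens are implicit in SMILES; fill each atom to its normal valence:
  5 × C: no H
  2 × C: 3 H each → 6
  2 × C: 1 H each → 2
  1 × F: no H
  1 × O: 1 H
  1 × O: no H
  Total hydrogens = 9.

9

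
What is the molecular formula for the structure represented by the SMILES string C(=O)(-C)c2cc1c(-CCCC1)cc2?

Heavy atoms from the SMILES: 12 C, 1 O.
Implicit hydrogens by atom environment:
  4 × C: 2 H each → 8
  3 × C (aromatic): 1 H each → 3
  3 × C (aromatic): no H
  1 × C: 3 H
  1 × C: no H
  1 × O: no H
  Total hydrogens = 14.
Molecular formula: C12H14O

C12H14O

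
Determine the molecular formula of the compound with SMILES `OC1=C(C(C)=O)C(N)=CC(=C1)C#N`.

C9H8N2O2

Heavy atoms from the SMILES: 9 C, 2 N, 2 O.
Implicit hydrogens by atom environment:
  4 × C (aromatic): no H
  2 × C (aromatic): 1 H each → 2
  2 × C: no H
  1 × C: 3 H
  1 × N: 2 H
  1 × N: no H
  1 × O: 1 H
  1 × O: no H
  Total hydrogens = 8.
Molecular formula: C9H8N2O2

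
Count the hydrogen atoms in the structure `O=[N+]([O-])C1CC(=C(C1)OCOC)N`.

Hydrogens are implicit in SMILES; fill each atom to its normal valence:
  3 × C: 2 H each → 6
  3 × O: no H
  2 × C: no H
  1 × C: 3 H
  1 × C: 1 H
  1 × N: 2 H
  1 × N (charge +1): no H
  1 × O (charge -1): no H
  Total hydrogens = 12.

12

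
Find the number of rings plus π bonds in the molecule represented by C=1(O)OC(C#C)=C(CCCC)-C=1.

Molecular formula from the SMILES: C10H12O2.
DoU = (2C + 2 + N − H − X)/2 = (2·10 + 2 + 0 − 12 − 0)/2 = 10/2 = 5.
(Structurally: 1 ring(s) + 4 π bond(s) = 5.)

5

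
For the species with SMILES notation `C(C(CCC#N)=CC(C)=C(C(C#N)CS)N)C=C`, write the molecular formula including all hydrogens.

Heavy atoms from the SMILES: 14 C, 3 N, 1 S.
Implicit hydrogens by atom environment:
  5 × C: 2 H each → 10
  5 × C: no H
  3 × C: 1 H each → 3
  2 × N: no H
  1 × C: 3 H
  1 × N: 2 H
  1 × S: 1 H
  Total hydrogens = 19.
Molecular formula: C14H19N3S

C14H19N3S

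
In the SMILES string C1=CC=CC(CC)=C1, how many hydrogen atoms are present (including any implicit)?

10

Hydrogens are implicit in SMILES; fill each atom to its normal valence:
  5 × C (aromatic): 1 H each → 5
  1 × C: 3 H
  1 × C: 2 H
  1 × C (aromatic): no H
  Total hydrogens = 10.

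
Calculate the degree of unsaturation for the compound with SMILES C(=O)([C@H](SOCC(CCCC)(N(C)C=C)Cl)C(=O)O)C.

3

Molecular formula from the SMILES: C13H22ClNO4S.
DoU = (2C + 2 + N − H − X)/2 = (2·13 + 2 + 1 − 22 − 1)/2 = 6/2 = 3.
(Structurally: 0 ring(s) + 3 π bond(s) = 3.)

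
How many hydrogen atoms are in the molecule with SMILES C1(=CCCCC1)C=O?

Hydrogens are implicit in SMILES; fill each atom to its normal valence:
  4 × C: 2 H each → 8
  2 × C: 1 H each → 2
  1 × C: no H
  1 × O: no H
  Total hydrogens = 10.

10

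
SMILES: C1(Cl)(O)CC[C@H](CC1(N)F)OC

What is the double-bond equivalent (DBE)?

Molecular formula from the SMILES: C7H13ClFNO2.
DoU = (2C + 2 + N − H − X)/2 = (2·7 + 2 + 1 − 13 − 2)/2 = 2/2 = 1.
(Structurally: 1 ring(s) + 0 π bond(s) = 1.)

1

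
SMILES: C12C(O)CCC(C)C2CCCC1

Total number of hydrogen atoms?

Hydrogens are implicit in SMILES; fill each atom to its normal valence:
  6 × C: 2 H each → 12
  4 × C: 1 H each → 4
  1 × C: 3 H
  1 × O: 1 H
  Total hydrogens = 20.

20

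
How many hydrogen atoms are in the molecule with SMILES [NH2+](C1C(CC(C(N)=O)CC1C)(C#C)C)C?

Hydrogens are implicit in SMILES; fill each atom to its normal valence:
  4 × C: 1 H each → 4
  3 × C: 3 H each → 9
  3 × C: no H
  2 × C: 2 H each → 4
  1 × N: 2 H
  1 × N (charge +1): 2 H
  1 × O: no H
  Total hydrogens = 21.

21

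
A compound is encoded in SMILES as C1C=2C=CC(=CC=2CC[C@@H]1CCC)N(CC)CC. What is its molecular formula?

C17H27N

Heavy atoms from the SMILES: 17 C, 1 N.
Implicit hydrogens by atom environment:
  7 × C: 2 H each → 14
  3 × C: 3 H each → 9
  3 × C (aromatic): 1 H each → 3
  3 × C (aromatic): no H
  1 × C: 1 H
  1 × N: no H
  Total hydrogens = 27.
Molecular formula: C17H27N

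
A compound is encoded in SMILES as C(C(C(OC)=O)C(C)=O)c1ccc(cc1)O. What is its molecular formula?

C12H14O4

Heavy atoms from the SMILES: 12 C, 4 O.
Implicit hydrogens by atom environment:
  4 × C (aromatic): 1 H each → 4
  3 × O: no H
  2 × C: 3 H each → 6
  2 × C (aromatic): no H
  2 × C: no H
  1 × C: 2 H
  1 × C: 1 H
  1 × O: 1 H
  Total hydrogens = 14.
Molecular formula: C12H14O4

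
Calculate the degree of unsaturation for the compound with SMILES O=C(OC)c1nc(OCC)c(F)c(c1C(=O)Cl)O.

6

Molecular formula from the SMILES: C10H9ClFNO5.
DoU = (2C + 2 + N − H − X)/2 = (2·10 + 2 + 1 − 9 − 2)/2 = 12/2 = 6.
(Structurally: 1 ring(s) + 5 π bond(s) = 6.)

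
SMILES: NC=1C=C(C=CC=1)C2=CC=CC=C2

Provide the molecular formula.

Heavy atoms from the SMILES: 12 C, 1 N.
Implicit hydrogens by atom environment:
  9 × C (aromatic): 1 H each → 9
  3 × C (aromatic): no H
  1 × N: 2 H
  Total hydrogens = 11.
Molecular formula: C12H11N

C12H11N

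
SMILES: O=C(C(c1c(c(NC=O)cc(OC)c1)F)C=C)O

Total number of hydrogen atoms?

12

Hydrogens are implicit in SMILES; fill each atom to its normal valence:
  4 × C (aromatic): no H
  3 × C: 1 H each → 3
  3 × O: no H
  2 × C (aromatic): 1 H each → 2
  1 × C: 3 H
  1 × C: 2 H
  1 × C: no H
  1 × F: no H
  1 × N: 1 H
  1 × O: 1 H
  Total hydrogens = 12.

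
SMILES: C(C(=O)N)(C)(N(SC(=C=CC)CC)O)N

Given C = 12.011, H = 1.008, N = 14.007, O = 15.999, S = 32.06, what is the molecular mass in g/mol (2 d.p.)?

231.31

Molecular formula: C9H17N3O2S.
M = 9×12.011 + 17×1.008 + 3×14.007 + 2×15.999 + 1×32.06 = 231.31 g/mol.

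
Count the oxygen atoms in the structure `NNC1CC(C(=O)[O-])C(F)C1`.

2

The symbol for oxygen appears 2 times in the SMILES.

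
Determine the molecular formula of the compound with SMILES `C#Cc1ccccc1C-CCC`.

C12H14

Heavy atoms from the SMILES: 12 C.
Implicit hydrogens by atom environment:
  4 × C (aromatic): 1 H each → 4
  3 × C: 2 H each → 6
  2 × C (aromatic): no H
  1 × C: 3 H
  1 × C: 1 H
  1 × C: no H
  Total hydrogens = 14.
Molecular formula: C12H14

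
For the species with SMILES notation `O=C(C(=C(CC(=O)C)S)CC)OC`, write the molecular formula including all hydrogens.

Heavy atoms from the SMILES: 9 C, 3 O, 1 S.
Implicit hydrogens by atom environment:
  4 × C: no H
  3 × C: 3 H each → 9
  3 × O: no H
  2 × C: 2 H each → 4
  1 × S: 1 H
  Total hydrogens = 14.
Molecular formula: C9H14O3S

C9H14O3S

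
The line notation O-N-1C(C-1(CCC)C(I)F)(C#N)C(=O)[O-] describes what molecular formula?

C8H9FIN2O3-

Heavy atoms from the SMILES: 8 C, 1 F, 1 I, 2 N, 3 O.
Implicit hydrogens by atom environment:
  4 × C: no H
  2 × C: 2 H each → 4
  2 × N: no H
  1 × C: 3 H
  1 × C: 1 H
  1 × F: no H
  1 × I: no H
  1 × O: 1 H
  1 × O: no H
  1 × O (charge -1): no H
  Total hydrogens = 9.
Net charge -1.
Molecular formula: C8H9FIN2O3-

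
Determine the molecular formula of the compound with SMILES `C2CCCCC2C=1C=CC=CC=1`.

Heavy atoms from the SMILES: 12 C.
Implicit hydrogens by atom environment:
  5 × C: 2 H each → 10
  5 × C (aromatic): 1 H each → 5
  1 × C: 1 H
  1 × C (aromatic): no H
  Total hydrogens = 16.
Molecular formula: C12H16

C12H16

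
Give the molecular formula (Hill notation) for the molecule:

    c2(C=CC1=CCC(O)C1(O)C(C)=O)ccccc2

Heavy atoms from the SMILES: 15 C, 3 O.
Implicit hydrogens by atom environment:
  5 × C (aromatic): 1 H each → 5
  4 × C: 1 H each → 4
  3 × C: no H
  2 × O: 1 H each → 2
  1 × C: 3 H
  1 × C: 2 H
  1 × C (aromatic): no H
  1 × O: no H
  Total hydrogens = 16.
Molecular formula: C15H16O3

C15H16O3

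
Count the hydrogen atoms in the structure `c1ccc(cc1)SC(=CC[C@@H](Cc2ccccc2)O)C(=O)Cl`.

17

Hydrogens are implicit in SMILES; fill each atom to its normal valence:
  10 × C (aromatic): 1 H each → 10
  2 × C: 2 H each → 4
  2 × C: 1 H each → 2
  2 × C: no H
  2 × C (aromatic): no H
  1 × Cl: no H
  1 × O: 1 H
  1 × O: no H
  1 × S: no H
  Total hydrogens = 17.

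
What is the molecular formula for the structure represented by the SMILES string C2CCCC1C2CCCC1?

C10H18

Heavy atoms from the SMILES: 10 C.
Implicit hydrogens by atom environment:
  8 × C: 2 H each → 16
  2 × C: 1 H each → 2
  Total hydrogens = 18.
Molecular formula: C10H18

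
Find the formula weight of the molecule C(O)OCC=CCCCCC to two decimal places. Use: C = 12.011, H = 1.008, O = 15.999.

158.24

Molecular formula: C9H18O2.
M = 9×12.011 + 18×1.008 + 2×15.999 = 158.24 g/mol.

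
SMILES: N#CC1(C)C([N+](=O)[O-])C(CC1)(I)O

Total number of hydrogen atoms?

9

Hydrogens are implicit in SMILES; fill each atom to its normal valence:
  3 × C: no H
  2 × C: 2 H each → 4
  1 × C: 3 H
  1 × C: 1 H
  1 × I: no H
  1 × N (charge +1): no H
  1 × N: no H
  1 × O: 1 H
  1 × O: no H
  1 × O (charge -1): no H
  Total hydrogens = 9.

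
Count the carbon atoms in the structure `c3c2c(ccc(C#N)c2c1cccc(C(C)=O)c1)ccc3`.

The symbol for carbon appears 19 times in the SMILES. Lowercase c denotes aromatic carbon and counts toward C.

19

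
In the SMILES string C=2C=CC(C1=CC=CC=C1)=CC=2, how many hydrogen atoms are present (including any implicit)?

10

Hydrogens are implicit in SMILES; fill each atom to its normal valence:
  10 × C (aromatic): 1 H each → 10
  2 × C (aromatic): no H
  Total hydrogens = 10.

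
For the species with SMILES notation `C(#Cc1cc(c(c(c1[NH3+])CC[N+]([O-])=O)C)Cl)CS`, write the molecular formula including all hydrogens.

Heavy atoms from the SMILES: 12 C, 1 Cl, 2 N, 2 O, 1 S.
Implicit hydrogens by atom environment:
  5 × C (aromatic): no H
  3 × C: 2 H each → 6
  2 × C: no H
  1 × C: 3 H
  1 × C (aromatic): 1 H
  1 × Cl: no H
  1 × N (charge +1): 3 H
  1 × N (charge +1): no H
  1 × O: no H
  1 × O (charge -1): no H
  1 × S: 1 H
  Total hydrogens = 14.
Net charge +1.
Molecular formula: C12H14ClN2O2S+

C12H14ClN2O2S+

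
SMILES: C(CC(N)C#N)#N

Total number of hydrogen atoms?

5

Hydrogens are implicit in SMILES; fill each atom to its normal valence:
  2 × C: no H
  2 × N: no H
  1 × C: 2 H
  1 × C: 1 H
  1 × N: 2 H
  Total hydrogens = 5.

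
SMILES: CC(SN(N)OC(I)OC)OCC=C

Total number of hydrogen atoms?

Hydrogens are implicit in SMILES; fill each atom to its normal valence:
  3 × C: 1 H each → 3
  3 × O: no H
  2 × C: 3 H each → 6
  2 × C: 2 H each → 4
  1 × I: no H
  1 × N: 2 H
  1 × N: no H
  1 × S: no H
  Total hydrogens = 15.

15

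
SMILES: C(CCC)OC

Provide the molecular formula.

C5H12O

Heavy atoms from the SMILES: 5 C, 1 O.
Implicit hydrogens by atom environment:
  3 × C: 2 H each → 6
  2 × C: 3 H each → 6
  1 × O: no H
  Total hydrogens = 12.
Molecular formula: C5H12O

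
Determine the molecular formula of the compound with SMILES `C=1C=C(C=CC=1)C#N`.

Heavy atoms from the SMILES: 7 C, 1 N.
Implicit hydrogens by atom environment:
  5 × C (aromatic): 1 H each → 5
  1 × C (aromatic): no H
  1 × C: no H
  1 × N: no H
  Total hydrogens = 5.
Molecular formula: C7H5N

C7H5N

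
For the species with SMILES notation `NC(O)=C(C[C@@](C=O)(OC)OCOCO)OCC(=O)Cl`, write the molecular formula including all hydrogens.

C10H16ClNO8

Heavy atoms from the SMILES: 10 C, 1 Cl, 1 N, 8 O.
Implicit hydrogens by atom environment:
  6 × O: no H
  4 × C: 2 H each → 8
  4 × C: no H
  2 × O: 1 H each → 2
  1 × C: 3 H
  1 × C: 1 H
  1 × Cl: no H
  1 × N: 2 H
  Total hydrogens = 16.
Molecular formula: C10H16ClNO8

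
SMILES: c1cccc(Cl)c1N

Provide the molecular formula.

C6H6ClN

Heavy atoms from the SMILES: 6 C, 1 Cl, 1 N.
Implicit hydrogens by atom environment:
  4 × C (aromatic): 1 H each → 4
  2 × C (aromatic): no H
  1 × Cl: no H
  1 × N: 2 H
  Total hydrogens = 6.
Molecular formula: C6H6ClN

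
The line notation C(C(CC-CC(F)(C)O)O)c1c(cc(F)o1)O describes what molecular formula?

C11H16F2O4

Heavy atoms from the SMILES: 11 C, 2 F, 4 O.
Implicit hydrogens by atom environment:
  4 × C: 2 H each → 8
  3 × C (aromatic): no H
  3 × O: 1 H each → 3
  2 × F: no H
  1 × C: 3 H
  1 × C (aromatic): 1 H
  1 × C: 1 H
  1 × C: no H
  1 × O (aromatic): no H
  Total hydrogens = 16.
Molecular formula: C11H16F2O4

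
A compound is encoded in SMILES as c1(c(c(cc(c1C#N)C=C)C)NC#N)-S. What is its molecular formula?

C11H9N3S

Heavy atoms from the SMILES: 11 C, 3 N, 1 S.
Implicit hydrogens by atom environment:
  5 × C (aromatic): no H
  2 × C: no H
  2 × N: no H
  1 × C: 3 H
  1 × C: 2 H
  1 × C (aromatic): 1 H
  1 × C: 1 H
  1 × N: 1 H
  1 × S: 1 H
  Total hydrogens = 9.
Molecular formula: C11H9N3S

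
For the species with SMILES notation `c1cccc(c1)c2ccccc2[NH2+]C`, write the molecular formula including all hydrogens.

Heavy atoms from the SMILES: 13 C, 1 N.
Implicit hydrogens by atom environment:
  9 × C (aromatic): 1 H each → 9
  3 × C (aromatic): no H
  1 × C: 3 H
  1 × N (charge +1): 2 H
  Total hydrogens = 14.
Net charge +1.
Molecular formula: C13H14N+

C13H14N+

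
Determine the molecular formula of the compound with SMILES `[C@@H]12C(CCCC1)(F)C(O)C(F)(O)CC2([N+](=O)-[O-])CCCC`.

Heavy atoms from the SMILES: 14 C, 2 F, 1 N, 4 O.
Implicit hydrogens by atom environment:
  8 × C: 2 H each → 16
  3 × C: no H
  2 × C: 1 H each → 2
  2 × F: no H
  2 × O: 1 H each → 2
  1 × C: 3 H
  1 × N (charge +1): no H
  1 × O: no H
  1 × O (charge -1): no H
  Total hydrogens = 23.
Molecular formula: C14H23F2NO4

C14H23F2NO4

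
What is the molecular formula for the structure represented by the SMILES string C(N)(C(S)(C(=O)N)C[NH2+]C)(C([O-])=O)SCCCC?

C10H21N3O3S2

Heavy atoms from the SMILES: 10 C, 3 N, 3 O, 2 S.
Implicit hydrogens by atom environment:
  4 × C: 2 H each → 8
  4 × C: no H
  2 × C: 3 H each → 6
  2 × N: 2 H each → 4
  2 × O: no H
  1 × N (charge +1): 2 H
  1 × O (charge -1): no H
  1 × S: 1 H
  1 × S: no H
  Total hydrogens = 21.
Molecular formula: C10H21N3O3S2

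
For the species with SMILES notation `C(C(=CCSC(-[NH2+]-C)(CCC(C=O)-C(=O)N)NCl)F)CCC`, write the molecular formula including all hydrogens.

Heavy atoms from the SMILES: 14 C, 1 Cl, 1 F, 3 N, 2 O, 1 S.
Implicit hydrogens by atom environment:
  6 × C: 2 H each → 12
  3 × C: 1 H each → 3
  3 × C: no H
  2 × C: 3 H each → 6
  2 × O: no H
  1 × Cl: no H
  1 × F: no H
  1 × N (charge +1): 2 H
  1 × N: 2 H
  1 × N: 1 H
  1 × S: no H
  Total hydrogens = 26.
Net charge +1.
Molecular formula: C14H26ClFN3O2S+

C14H26ClFN3O2S+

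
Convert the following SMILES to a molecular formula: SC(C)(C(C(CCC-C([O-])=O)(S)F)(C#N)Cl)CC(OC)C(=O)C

C14H20ClFNO4S2-

Heavy atoms from the SMILES: 14 C, 1 Cl, 1 F, 1 N, 4 O, 2 S.
Implicit hydrogens by atom environment:
  6 × C: no H
  4 × C: 2 H each → 8
  3 × C: 3 H each → 9
  3 × O: no H
  2 × S: 1 H each → 2
  1 × C: 1 H
  1 × Cl: no H
  1 × F: no H
  1 × N: no H
  1 × O (charge -1): no H
  Total hydrogens = 20.
Net charge -1.
Molecular formula: C14H20ClFNO4S2-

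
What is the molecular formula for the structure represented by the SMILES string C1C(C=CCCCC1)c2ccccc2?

Heavy atoms from the SMILES: 14 C.
Implicit hydrogens by atom environment:
  5 × C: 2 H each → 10
  5 × C (aromatic): 1 H each → 5
  3 × C: 1 H each → 3
  1 × C (aromatic): no H
  Total hydrogens = 18.
Molecular formula: C14H18

C14H18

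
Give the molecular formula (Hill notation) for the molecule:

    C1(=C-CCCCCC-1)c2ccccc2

C14H18

Heavy atoms from the SMILES: 14 C.
Implicit hydrogens by atom environment:
  6 × C: 2 H each → 12
  5 × C (aromatic): 1 H each → 5
  1 × C: 1 H
  1 × C: no H
  1 × C (aromatic): no H
  Total hydrogens = 18.
Molecular formula: C14H18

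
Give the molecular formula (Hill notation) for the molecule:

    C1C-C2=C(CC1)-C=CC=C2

C10H12

Heavy atoms from the SMILES: 10 C.
Implicit hydrogens by atom environment:
  4 × C: 2 H each → 8
  4 × C (aromatic): 1 H each → 4
  2 × C (aromatic): no H
  Total hydrogens = 12.
Molecular formula: C10H12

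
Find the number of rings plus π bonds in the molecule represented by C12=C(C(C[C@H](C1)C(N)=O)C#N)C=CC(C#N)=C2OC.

Molecular formula from the SMILES: C14H13N3O2.
DoU = (2C + 2 + N − H − X)/2 = (2·14 + 2 + 3 − 13 − 0)/2 = 20/2 = 10.
(Structurally: 2 ring(s) + 8 π bond(s) = 10.)

10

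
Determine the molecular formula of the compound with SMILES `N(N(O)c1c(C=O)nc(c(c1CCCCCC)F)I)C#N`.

C13H16FIN4O2

Heavy atoms from the SMILES: 13 C, 1 F, 1 I, 4 N, 2 O.
Implicit hydrogens by atom environment:
  5 × C: 2 H each → 10
  5 × C (aromatic): no H
  2 × N: no H
  1 × C: 3 H
  1 × C: 1 H
  1 × C: no H
  1 × F: no H
  1 × I: no H
  1 × N: 1 H
  1 × N (aromatic): no H
  1 × O: 1 H
  1 × O: no H
  Total hydrogens = 16.
Molecular formula: C13H16FIN4O2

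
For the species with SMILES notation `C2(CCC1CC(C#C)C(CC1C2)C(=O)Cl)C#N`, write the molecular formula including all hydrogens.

C14H16ClNO

Heavy atoms from the SMILES: 14 C, 1 Cl, 1 N, 1 O.
Implicit hydrogens by atom environment:
  6 × C: 1 H each → 6
  5 × C: 2 H each → 10
  3 × C: no H
  1 × Cl: no H
  1 × N: no H
  1 × O: no H
  Total hydrogens = 16.
Molecular formula: C14H16ClNO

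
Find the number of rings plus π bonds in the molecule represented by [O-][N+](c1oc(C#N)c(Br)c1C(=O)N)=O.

Molecular formula from the SMILES: C6H2BrN3O4.
DoU = (2C + 2 + N − H − X)/2 = (2·6 + 2 + 3 − 2 − 1)/2 = 14/2 = 7.
(Structurally: 1 ring(s) + 6 π bond(s) = 7.)

7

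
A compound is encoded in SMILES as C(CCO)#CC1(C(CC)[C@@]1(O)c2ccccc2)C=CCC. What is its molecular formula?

C19H24O2

Heavy atoms from the SMILES: 19 C, 2 O.
Implicit hydrogens by atom environment:
  5 × C (aromatic): 1 H each → 5
  4 × C: 2 H each → 8
  4 × C: no H
  3 × C: 1 H each → 3
  2 × C: 3 H each → 6
  2 × O: 1 H each → 2
  1 × C (aromatic): no H
  Total hydrogens = 24.
Molecular formula: C19H24O2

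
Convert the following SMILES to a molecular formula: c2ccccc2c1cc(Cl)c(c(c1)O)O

C12H9ClO2

Heavy atoms from the SMILES: 12 C, 1 Cl, 2 O.
Implicit hydrogens by atom environment:
  7 × C (aromatic): 1 H each → 7
  5 × C (aromatic): no H
  2 × O: 1 H each → 2
  1 × Cl: no H
  Total hydrogens = 9.
Molecular formula: C12H9ClO2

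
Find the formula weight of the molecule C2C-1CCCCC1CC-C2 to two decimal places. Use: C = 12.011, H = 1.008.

Molecular formula: C10H18.
M = 10×12.011 + 18×1.008 = 138.25 g/mol.

138.25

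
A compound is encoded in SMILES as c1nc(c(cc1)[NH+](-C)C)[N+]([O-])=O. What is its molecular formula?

Heavy atoms from the SMILES: 7 C, 3 N, 2 O.
Implicit hydrogens by atom environment:
  3 × C (aromatic): 1 H each → 3
  2 × C: 3 H each → 6
  2 × C (aromatic): no H
  1 × N (charge +1): 1 H
  1 × N (aromatic): no H
  1 × N (charge +1): no H
  1 × O: no H
  1 × O (charge -1): no H
  Total hydrogens = 10.
Net charge +1.
Molecular formula: C7H10N3O2+

C7H10N3O2+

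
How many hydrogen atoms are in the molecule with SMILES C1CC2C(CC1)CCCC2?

Hydrogens are implicit in SMILES; fill each atom to its normal valence:
  8 × C: 2 H each → 16
  2 × C: 1 H each → 2
  Total hydrogens = 18.

18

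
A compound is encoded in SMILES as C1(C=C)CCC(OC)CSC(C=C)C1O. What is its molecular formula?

C12H20O2S

Heavy atoms from the SMILES: 12 C, 2 O, 1 S.
Implicit hydrogens by atom environment:
  6 × C: 1 H each → 6
  5 × C: 2 H each → 10
  1 × C: 3 H
  1 × O: 1 H
  1 × O: no H
  1 × S: no H
  Total hydrogens = 20.
Molecular formula: C12H20O2S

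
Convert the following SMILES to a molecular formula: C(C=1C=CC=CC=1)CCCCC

C12H18

Heavy atoms from the SMILES: 12 C.
Implicit hydrogens by atom environment:
  5 × C: 2 H each → 10
  5 × C (aromatic): 1 H each → 5
  1 × C: 3 H
  1 × C (aromatic): no H
  Total hydrogens = 18.
Molecular formula: C12H18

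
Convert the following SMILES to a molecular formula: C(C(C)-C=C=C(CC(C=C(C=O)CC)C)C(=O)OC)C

C17H26O3

Heavy atoms from the SMILES: 17 C, 3 O.
Implicit hydrogens by atom environment:
  5 × C: 3 H each → 15
  5 × C: 1 H each → 5
  4 × C: no H
  3 × C: 2 H each → 6
  3 × O: no H
  Total hydrogens = 26.
Molecular formula: C17H26O3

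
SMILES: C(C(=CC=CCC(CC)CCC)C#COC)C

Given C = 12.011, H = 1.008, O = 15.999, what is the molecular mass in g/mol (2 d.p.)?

234.38

Molecular formula: C16H26O.
M = 16×12.011 + 26×1.008 + 1×15.999 = 234.38 g/mol.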